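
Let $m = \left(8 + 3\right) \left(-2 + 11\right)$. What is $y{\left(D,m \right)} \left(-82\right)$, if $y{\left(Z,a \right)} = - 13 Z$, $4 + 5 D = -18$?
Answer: $- \frac{23452}{5} \approx -4690.4$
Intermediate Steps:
$D = - \frac{22}{5}$ ($D = - \frac{4}{5} + \frac{1}{5} \left(-18\right) = - \frac{4}{5} - \frac{18}{5} = - \frac{22}{5} \approx -4.4$)
$m = 99$ ($m = 11 \cdot 9 = 99$)
$y{\left(D,m \right)} \left(-82\right) = \left(-13\right) \left(- \frac{22}{5}\right) \left(-82\right) = \frac{286}{5} \left(-82\right) = - \frac{23452}{5}$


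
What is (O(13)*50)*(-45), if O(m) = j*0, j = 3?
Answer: 0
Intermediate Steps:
O(m) = 0 (O(m) = 3*0 = 0)
(O(13)*50)*(-45) = (0*50)*(-45) = 0*(-45) = 0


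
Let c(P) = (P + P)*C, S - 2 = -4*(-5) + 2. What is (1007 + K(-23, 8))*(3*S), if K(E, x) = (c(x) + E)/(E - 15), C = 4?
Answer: 1376100/19 ≈ 72426.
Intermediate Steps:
S = 24 (S = 2 + (-4*(-5) + 2) = 2 + (20 + 2) = 2 + 22 = 24)
c(P) = 8*P (c(P) = (P + P)*4 = (2*P)*4 = 8*P)
K(E, x) = (E + 8*x)/(-15 + E) (K(E, x) = (8*x + E)/(E - 15) = (E + 8*x)/(-15 + E))
(1007 + K(-23, 8))*(3*S) = (1007 + (-23 + 8*8)/(-15 - 23))*(3*24) = (1007 + (-23 + 64)/(-38))*72 = (1007 - 1/38*41)*72 = (1007 - 41/38)*72 = (38225/38)*72 = 1376100/19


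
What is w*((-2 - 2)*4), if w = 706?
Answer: -11296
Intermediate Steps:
w*((-2 - 2)*4) = 706*((-2 - 2)*4) = 706*(-4*4) = 706*(-16) = -11296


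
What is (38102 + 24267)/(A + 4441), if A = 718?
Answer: 62369/5159 ≈ 12.089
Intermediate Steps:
(38102 + 24267)/(A + 4441) = (38102 + 24267)/(718 + 4441) = 62369/5159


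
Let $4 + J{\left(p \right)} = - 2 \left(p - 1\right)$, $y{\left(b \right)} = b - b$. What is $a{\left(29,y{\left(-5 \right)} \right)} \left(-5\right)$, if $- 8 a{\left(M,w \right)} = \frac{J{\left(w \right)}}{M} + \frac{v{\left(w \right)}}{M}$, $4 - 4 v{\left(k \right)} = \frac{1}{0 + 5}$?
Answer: $- \frac{21}{928} \approx -0.022629$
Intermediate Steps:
$y{\left(b \right)} = 0$
$v{\left(k \right)} = \frac{19}{20}$ ($v{\left(k \right)} = 1 - \frac{1}{4 \left(0 + 5\right)} = 1 - \frac{1}{4 \cdot 5} = 1 - \frac{1}{20} = \frac{19}{20}$)
$J{\left(p \right)} = -2 - 2 p$ ($J{\left(p \right)} = -4 - 2 \left(p - 1\right) = -4 - 2 \left(-1 + p\right) = -4 - \left(-2 + 2 p\right) = -2 - 2 p$)
$a{\left(M,w \right)} = - \frac{19}{160 M} - \frac{-2 - 2 w}{8 M}$ ($a{\left(M,w \right)} = - \frac{\frac{-2 - 2 w}{M} + \frac{19}{20 M}}{8} = - \frac{\frac{19}{20 M} + \frac{-2 - 2 w}{M}}{8} = - \frac{19}{160 M} - \frac{-2 - 2 w}{8 M}$)
$a{\left(29,y{\left(-5 \right)} \right)} \left(-5\right) = \frac{21 + 40 \cdot 0}{160 \cdot 29} \left(-5\right) = \frac{1}{160} \cdot \frac{1}{29} \left(21 + 0\right) \left(-5\right) = \frac{1}{160} \cdot \frac{1}{29} \cdot 21 \left(-5\right) = \frac{21}{4640} \left(-5\right) = - \frac{21}{928}$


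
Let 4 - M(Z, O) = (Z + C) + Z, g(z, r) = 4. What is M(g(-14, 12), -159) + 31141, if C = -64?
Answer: 31201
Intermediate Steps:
M(Z, O) = 68 - 2*Z (M(Z, O) = 4 - ((Z - 64) + Z) = 4 - ((-64 + Z) + Z) = 4 - (-64 + 2*Z) = 4 + (64 - 2*Z) = 68 - 2*Z)
M(g(-14, 12), -159) + 31141 = (68 - 2*4) + 31141 = (68 - 8) + 31141 = 60 + 31141 = 31201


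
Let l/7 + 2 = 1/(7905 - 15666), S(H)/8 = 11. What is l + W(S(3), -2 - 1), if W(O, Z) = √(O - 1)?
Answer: -108661/7761 + √87 ≈ -4.6735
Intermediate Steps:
S(H) = 88 (S(H) = 8*11 = 88)
W(O, Z) = √(-1 + O)
l = -108661/7761 (l = -14 + 7/(7905 - 15666) = -14 + 7/(-7761) = -14 + 7*(-1/7761) = -14 - 7/7761 = -108661/7761 ≈ -14.001)
l + W(S(3), -2 - 1) = -108661/7761 + √(-1 + 88) = -108661/7761 + √87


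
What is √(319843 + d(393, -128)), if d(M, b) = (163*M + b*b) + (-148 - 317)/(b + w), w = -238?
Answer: √5957875734/122 ≈ 632.68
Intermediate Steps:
d(M, b) = b² - 465/(-238 + b) + 163*M (d(M, b) = (163*M + b*b) + (-148 - 317)/(b - 238) = (163*M + b²) - 465/(-238 + b) = (b² + 163*M) - 465/(-238 + b) = b² - 465/(-238 + b) + 163*M)
√(319843 + d(393, -128)) = √(319843 + (-465 + (-128)³ - 38794*393 - 238*(-128)² + 163*393*(-128))/(-238 - 128)) = √(319843 + (-465 - 2097152 - 15246042 - 238*16384 - 8199552)/(-366)) = √(319843 - (-465 - 2097152 - 15246042 - 3899392 - 8199552)/366) = √(319843 - 1/366*(-29442603)) = √(319843 + 9814201/122) = √(48835047/122) = √5957875734/122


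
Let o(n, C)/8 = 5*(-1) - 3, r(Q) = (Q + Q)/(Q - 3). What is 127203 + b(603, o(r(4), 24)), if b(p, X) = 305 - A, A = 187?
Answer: 127321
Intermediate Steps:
r(Q) = 2*Q/(-3 + Q) (r(Q) = (2*Q)/(-3 + Q) = 2*Q/(-3 + Q))
o(n, C) = -64 (o(n, C) = 8*(5*(-1) - 3) = 8*(-5 - 3) = 8*(-8) = -64)
b(p, X) = 118 (b(p, X) = 305 - 1*187 = 305 - 187 = 118)
127203 + b(603, o(r(4), 24)) = 127203 + 118 = 127321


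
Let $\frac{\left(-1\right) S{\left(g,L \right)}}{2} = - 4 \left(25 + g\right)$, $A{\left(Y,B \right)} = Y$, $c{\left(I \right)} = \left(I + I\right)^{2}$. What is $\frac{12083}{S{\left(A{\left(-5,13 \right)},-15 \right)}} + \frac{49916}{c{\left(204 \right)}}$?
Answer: $\frac{31552673}{416160} \approx 75.819$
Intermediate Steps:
$c{\left(I \right)} = 4 I^{2}$ ($c{\left(I \right)} = \left(2 I\right)^{2} = 4 I^{2}$)
$S{\left(g,L \right)} = 200 + 8 g$ ($S{\left(g,L \right)} = - 2 \left(- 4 \left(25 + g\right)\right) = - 2 \left(-100 - 4 g\right) = 200 + 8 g$)
$\frac{12083}{S{\left(A{\left(-5,13 \right)},-15 \right)}} + \frac{49916}{c{\left(204 \right)}} = \frac{12083}{200 + 8 \left(-5\right)} + \frac{49916}{4 \cdot 204^{2}} = \frac{12083}{200 - 40} + \frac{49916}{4 \cdot 41616} = \frac{12083}{160} + \frac{49916}{166464} = 12083 \cdot \frac{1}{160} + 49916 \cdot \frac{1}{166464} = \frac{12083}{160} + \frac{12479}{41616} = \frac{31552673}{416160}$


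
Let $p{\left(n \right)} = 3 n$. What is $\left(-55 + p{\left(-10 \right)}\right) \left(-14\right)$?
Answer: $1190$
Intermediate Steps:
$\left(-55 + p{\left(-10 \right)}\right) \left(-14\right) = \left(-55 + 3 \left(-10\right)\right) \left(-14\right) = \left(-55 - 30\right) \left(-14\right) = \left(-85\right) \left(-14\right) = 1190$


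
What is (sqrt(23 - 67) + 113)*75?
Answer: 8475 + 150*I*sqrt(11) ≈ 8475.0 + 497.49*I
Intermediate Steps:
(sqrt(23 - 67) + 113)*75 = (sqrt(-44) + 113)*75 = (2*I*sqrt(11) + 113)*75 = (113 + 2*I*sqrt(11))*75 = 8475 + 150*I*sqrt(11)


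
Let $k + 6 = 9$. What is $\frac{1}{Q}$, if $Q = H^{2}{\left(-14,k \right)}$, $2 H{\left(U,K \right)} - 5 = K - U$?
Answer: $\frac{1}{121} \approx 0.0082645$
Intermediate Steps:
$k = 3$ ($k = -6 + 9 = 3$)
$H{\left(U,K \right)} = \frac{5}{2} + \frac{K}{2} - \frac{U}{2}$ ($H{\left(U,K \right)} = \frac{5}{2} + \frac{K - U}{2} = \frac{5}{2} + \left(\frac{K}{2} - \frac{U}{2}\right) = \frac{5}{2} + \frac{K}{2} - \frac{U}{2}$)
$Q = 121$ ($Q = \left(\frac{5}{2} + \frac{1}{2} \cdot 3 - -7\right)^{2} = \left(\frac{5}{2} + \frac{3}{2} + 7\right)^{2} = 11^{2} = 121$)
$\frac{1}{Q} = \frac{1}{121}$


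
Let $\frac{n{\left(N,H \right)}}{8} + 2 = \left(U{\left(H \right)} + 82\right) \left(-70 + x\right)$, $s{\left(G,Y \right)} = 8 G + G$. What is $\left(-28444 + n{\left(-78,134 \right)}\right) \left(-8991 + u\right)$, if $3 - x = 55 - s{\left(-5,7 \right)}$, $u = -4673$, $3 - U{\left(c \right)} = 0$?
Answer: $1940561280$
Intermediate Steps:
$U{\left(c \right)} = 3$ ($U{\left(c \right)} = 3 - 0 = 3 + 0 = 3$)
$s{\left(G,Y \right)} = 9 G$
$x = -97$ ($x = 3 - \left(55 - 9 \left(-5\right)\right) = 3 - \left(55 - -45\right) = 3 - \left(55 + 45\right) = 3 - 100 = -97$)
$n{\left(N,H \right)} = -113576$ ($n{\left(N,H \right)} = -16 + 8 \left(3 + 82\right) \left(-70 - 97\right) = -16 + 8 \cdot 85 \left(-167\right) = -16 + 8 \left(-14195\right) = -16 - 113560 = -113576$)
$\left(-28444 + n{\left(-78,134 \right)}\right) \left(-8991 + u\right) = \left(-28444 - 113576\right) \left(-8991 - 4673\right) = \left(-142020\right) \left(-13664\right) = 1940561280$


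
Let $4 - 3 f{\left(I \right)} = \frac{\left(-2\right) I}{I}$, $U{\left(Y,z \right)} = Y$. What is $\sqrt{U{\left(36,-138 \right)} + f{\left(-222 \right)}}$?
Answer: $\sqrt{38} \approx 6.1644$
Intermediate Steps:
$f{\left(I \right)} = 2$ ($f{\left(I \right)} = \frac{4}{3} - \frac{- 2 I \frac{1}{I}}{3} = \frac{4}{3} - - \frac{2}{3} = \frac{4}{3} + \frac{2}{3} = 2$)
$\sqrt{U{\left(36,-138 \right)} + f{\left(-222 \right)}} = \sqrt{36 + 2} = \sqrt{38}$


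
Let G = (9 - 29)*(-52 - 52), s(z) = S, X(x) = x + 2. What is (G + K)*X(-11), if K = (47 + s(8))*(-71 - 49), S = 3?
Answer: 35280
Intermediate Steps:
X(x) = 2 + x
s(z) = 3
K = -6000 (K = (47 + 3)*(-71 - 49) = 50*(-120) = -6000)
G = 2080 (G = -20*(-104) = 2080)
(G + K)*X(-11) = (2080 - 6000)*(2 - 11) = -3920*(-9) = 35280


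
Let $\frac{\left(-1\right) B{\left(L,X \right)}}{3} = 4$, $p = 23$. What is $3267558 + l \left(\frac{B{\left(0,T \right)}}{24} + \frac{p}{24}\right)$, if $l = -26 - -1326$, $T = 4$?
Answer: $\frac{19608923}{6} \approx 3.2682 \cdot 10^{6}$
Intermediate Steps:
$B{\left(L,X \right)} = -12$ ($B{\left(L,X \right)} = \left(-3\right) 4 = -12$)
$l = 1300$ ($l = -26 + 1326 = 1300$)
$3267558 + l \left(\frac{B{\left(0,T \right)}}{24} + \frac{p}{24}\right) = 3267558 + 1300 \left(- \frac{12}{24} + \frac{23}{24}\right) = 3267558 + 1300 \left(\left(-12\right) \frac{1}{24} + 23 \cdot \frac{1}{24}\right) = 3267558 + 1300 \left(- \frac{1}{2} + \frac{23}{24}\right) = 3267558 + 1300 \cdot \frac{11}{24} = 3267558 + \frac{3575}{6} = \frac{19608923}{6}$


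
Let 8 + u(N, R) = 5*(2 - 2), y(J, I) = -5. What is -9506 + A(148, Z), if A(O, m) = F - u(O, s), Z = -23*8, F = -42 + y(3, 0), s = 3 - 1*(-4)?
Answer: -9545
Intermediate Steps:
s = 7 (s = 3 + 4 = 7)
u(N, R) = -8 (u(N, R) = -8 + 5*(2 - 2) = -8 + 5*0 = -8 + 0 = -8)
F = -47 (F = -42 - 5 = -47)
Z = -184
A(O, m) = -39 (A(O, m) = -47 - 1*(-8) = -47 + 8 = -39)
-9506 + A(148, Z) = -9506 - 39 = -9545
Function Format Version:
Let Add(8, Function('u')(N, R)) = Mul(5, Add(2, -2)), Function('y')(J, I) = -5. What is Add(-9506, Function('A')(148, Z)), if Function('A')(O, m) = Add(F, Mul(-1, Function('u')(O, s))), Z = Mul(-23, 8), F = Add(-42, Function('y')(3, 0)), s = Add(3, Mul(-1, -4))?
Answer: -9545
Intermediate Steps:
s = 7 (s = Add(3, 4) = 7)
Function('u')(N, R) = -8 (Function('u')(N, R) = Add(-8, Mul(5, Add(2, -2))) = Add(-8, Mul(5, 0)) = Add(-8, 0) = -8)
F = -47 (F = Add(-42, -5) = -47)
Z = -184
Function('A')(O, m) = -39 (Function('A')(O, m) = Add(-47, Mul(-1, -8)) = Add(-47, 8) = -39)
Add(-9506, Function('A')(148, Z)) = Add(-9506, -39) = -9545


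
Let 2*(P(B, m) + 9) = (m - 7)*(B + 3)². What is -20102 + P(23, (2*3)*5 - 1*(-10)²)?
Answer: -46137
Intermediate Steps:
P(B, m) = -9 + (3 + B)²*(-7 + m)/2 (P(B, m) = -9 + ((m - 7)*(B + 3)²)/2 = -9 + ((-7 + m)*(3 + B)²)/2 = -9 + ((3 + B)²*(-7 + m))/2 = -9 + (3 + B)²*(-7 + m)/2)
-20102 + P(23, (2*3)*5 - 1*(-10)²) = -20102 + (-9 - 7*(3 + 23)²/2 + ((2*3)*5 - 1*(-10)²)*(3 + 23)²/2) = -20102 + (-9 - 7/2*26² + (½)*(6*5 - 1*100)*26²) = -20102 + (-9 - 7/2*676 + (½)*(30 - 100)*676) = -20102 + (-9 - 2366 + (½)*(-70)*676) = -20102 + (-9 - 2366 - 23660) = -20102 - 26035 = -46137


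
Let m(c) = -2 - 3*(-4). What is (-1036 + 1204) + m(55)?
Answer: 178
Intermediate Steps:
m(c) = 10 (m(c) = -2 + 12 = 10)
(-1036 + 1204) + m(55) = (-1036 + 1204) + 10 = 168 + 10 = 178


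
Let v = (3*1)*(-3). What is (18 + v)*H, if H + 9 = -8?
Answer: -153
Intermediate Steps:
v = -9 (v = 3*(-3) = -9)
H = -17 (H = -9 - 8 = -17)
(18 + v)*H = (18 - 9)*(-17) = 9*(-17) = -153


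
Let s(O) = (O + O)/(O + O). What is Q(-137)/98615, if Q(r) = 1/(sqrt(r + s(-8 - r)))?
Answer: -I*sqrt(34)/6705820 ≈ -8.6954e-7*I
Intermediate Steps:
s(O) = 1 (s(O) = (2*O)/((2*O)) = (2*O)*(1/(2*O)) = 1)
Q(r) = 1/sqrt(1 + r) (Q(r) = 1/(sqrt(r + 1)) = 1/(sqrt(1 + r)) = 1/sqrt(1 + r))
Q(-137)/98615 = 1/(sqrt(1 - 137)*98615) = (1/98615)/sqrt(-136) = -I*sqrt(34)/68*(1/98615) = -I*sqrt(34)/6705820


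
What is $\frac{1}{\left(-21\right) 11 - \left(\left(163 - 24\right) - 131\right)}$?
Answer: $- \frac{1}{239} \approx -0.0041841$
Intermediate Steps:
$\frac{1}{\left(-21\right) 11 - \left(\left(163 - 24\right) - 131\right)} = \frac{1}{-231 - \left(139 - 131\right)} = \frac{1}{-231 - 8} = \frac{1}{-239} = - \frac{1}{239}$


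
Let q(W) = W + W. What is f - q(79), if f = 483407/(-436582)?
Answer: -69463363/436582 ≈ -159.11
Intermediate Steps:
q(W) = 2*W
f = -483407/436582 (f = 483407*(-1/436582) = -483407/436582 ≈ -1.1073)
f - q(79) = -483407/436582 - 2*79 = -483407/436582 - 1*158 = -483407/436582 - 158 = -69463363/436582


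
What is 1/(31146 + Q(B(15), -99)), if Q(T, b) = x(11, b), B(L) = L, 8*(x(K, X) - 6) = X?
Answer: 8/249117 ≈ 3.2113e-5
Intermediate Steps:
x(K, X) = 6 + X/8
Q(T, b) = 6 + b/8
1/(31146 + Q(B(15), -99)) = 1/(31146 + (6 + (1/8)*(-99))) = 1/(31146 + (6 - 99/8)) = 1/(31146 - 51/8) = 1/(249117/8) = 8/249117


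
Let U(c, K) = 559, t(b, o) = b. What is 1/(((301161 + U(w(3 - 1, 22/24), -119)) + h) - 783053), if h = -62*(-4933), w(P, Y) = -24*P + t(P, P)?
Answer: -1/175487 ≈ -5.6984e-6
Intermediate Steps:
w(P, Y) = -23*P (w(P, Y) = -24*P + P = -23*P)
h = 305846
1/(((301161 + U(w(3 - 1, 22/24), -119)) + h) - 783053) = 1/(((301161 + 559) + 305846) - 783053) = 1/((301720 + 305846) - 783053) = 1/(607566 - 783053) = 1/(-175487) = -1/175487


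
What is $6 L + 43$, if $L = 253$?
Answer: $1561$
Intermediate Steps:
$6 L + 43 = 6 \cdot 253 + 43 = 1518 + 43 = 1561$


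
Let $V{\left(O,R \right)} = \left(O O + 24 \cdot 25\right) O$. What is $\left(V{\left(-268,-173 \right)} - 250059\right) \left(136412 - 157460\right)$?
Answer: $413797176168$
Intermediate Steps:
$V{\left(O,R \right)} = O \left(600 + O^{2}\right)$ ($V{\left(O,R \right)} = \left(O^{2} + 600\right) O = \left(600 + O^{2}\right) O = O \left(600 + O^{2}\right)$)
$\left(V{\left(-268,-173 \right)} - 250059\right) \left(136412 - 157460\right) = \left(- 268 \left(600 + \left(-268\right)^{2}\right) - 250059\right) \left(136412 - 157460\right) = \left(- 268 \left(600 + 71824\right) - 250059\right) \left(-21048\right) = \left(\left(-268\right) 72424 - 250059\right) \left(-21048\right) = \left(-19409632 - 250059\right) \left(-21048\right) = \left(-19659691\right) \left(-21048\right) = 413797176168$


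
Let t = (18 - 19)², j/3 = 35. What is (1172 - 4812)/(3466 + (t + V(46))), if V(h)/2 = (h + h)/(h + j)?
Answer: -549640/523701 ≈ -1.0495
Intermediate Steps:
j = 105 (j = 3*35 = 105)
V(h) = 4*h/(105 + h) (V(h) = 2*((h + h)/(h + 105)) = 2*((2*h)/(105 + h)) = 2*(2*h/(105 + h)) = 4*h/(105 + h))
t = 1 (t = (-1)² = 1)
(1172 - 4812)/(3466 + (t + V(46))) = (1172 - 4812)/(3466 + (1 + 4*46/(105 + 46))) = -3640/(3466 + (1 + 4*46/151)) = -3640/(3466 + (1 + 4*46*(1/151))) = -3640/(3466 + (1 + 184/151)) = -3640/(3466 + 335/151) = -3640/523701/151 = -3640*151/523701 = -549640/523701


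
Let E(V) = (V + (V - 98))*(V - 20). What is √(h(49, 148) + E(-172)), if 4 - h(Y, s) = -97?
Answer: √84965 ≈ 291.49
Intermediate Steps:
h(Y, s) = 101 (h(Y, s) = 4 - 1*(-97) = 4 + 97 = 101)
E(V) = (-98 + 2*V)*(-20 + V) (E(V) = (V + (-98 + V))*(-20 + V) = (-98 + 2*V)*(-20 + V))
√(h(49, 148) + E(-172)) = √(101 + (1960 - 138*(-172) + 2*(-172)²)) = √(101 + (1960 + 23736 + 2*29584)) = √(101 + (1960 + 23736 + 59168)) = √(101 + 84864) = √84965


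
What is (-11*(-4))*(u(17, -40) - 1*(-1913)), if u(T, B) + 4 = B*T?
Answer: 54076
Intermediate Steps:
u(T, B) = -4 + B*T
(-11*(-4))*(u(17, -40) - 1*(-1913)) = (-11*(-4))*((-4 - 40*17) - 1*(-1913)) = 44*((-4 - 680) + 1913) = 44*(-684 + 1913) = 44*1229 = 54076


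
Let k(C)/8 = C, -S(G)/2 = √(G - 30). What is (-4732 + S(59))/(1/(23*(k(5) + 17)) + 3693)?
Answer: -1550913/1210381 - 1311*√29/2420762 ≈ -1.2843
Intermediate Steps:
S(G) = -2*√(-30 + G) (S(G) = -2*√(G - 30) = -2*√(-30 + G))
k(C) = 8*C
(-4732 + S(59))/(1/(23*(k(5) + 17)) + 3693) = (-4732 - 2*√(-30 + 59))/(1/(23*(8*5 + 17)) + 3693) = (-4732 - 2*√29)/(1/(23*(40 + 17)) + 3693) = (-4732 - 2*√29)/(1/(23*57) + 3693) = (-4732 - 2*√29)/(1/1311 + 3693) = (-4732 - 2*√29)/(4841524/1311) = (-4732 - 2*√29)*(1311/4841524) = -1550913/1210381 - 1311*√29/2420762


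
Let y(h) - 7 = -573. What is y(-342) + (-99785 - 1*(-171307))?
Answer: 70956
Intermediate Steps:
y(h) = -566 (y(h) = 7 - 573 = -566)
y(-342) + (-99785 - 1*(-171307)) = -566 + (-99785 - 1*(-171307)) = -566 + (-99785 + 171307) = -566 + 71522 = 70956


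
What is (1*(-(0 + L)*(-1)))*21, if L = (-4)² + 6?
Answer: 462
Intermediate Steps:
L = 22 (L = 16 + 6 = 22)
(1*(-(0 + L)*(-1)))*21 = (1*(-(0 + 22)*(-1)))*21 = (1*(-22*(-1)))*21 = (1*(-1*(-22)))*21 = (1*22)*21 = 22*21 = 462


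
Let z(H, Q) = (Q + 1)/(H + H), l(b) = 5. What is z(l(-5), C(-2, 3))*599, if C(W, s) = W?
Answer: -599/10 ≈ -59.900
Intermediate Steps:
z(H, Q) = (1 + Q)/(2*H) (z(H, Q) = (1 + Q)/((2*H)) = (1 + Q)*(1/(2*H)) = (1 + Q)/(2*H))
z(l(-5), C(-2, 3))*599 = ((½)*(1 - 2)/5)*599 = ((½)*(⅕)*(-1))*599 = -⅒*599 = -599/10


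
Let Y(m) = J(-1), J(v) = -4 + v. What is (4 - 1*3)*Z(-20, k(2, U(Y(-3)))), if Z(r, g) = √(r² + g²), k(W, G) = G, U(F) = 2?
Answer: 2*√101 ≈ 20.100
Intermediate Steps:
Y(m) = -5 (Y(m) = -4 - 1 = -5)
Z(r, g) = √(g² + r²)
(4 - 1*3)*Z(-20, k(2, U(Y(-3)))) = (4 - 1*3)*√(2² + (-20)²) = (4 - 3)*√(4 + 400) = 1*√404 = 1*(2*√101) = 2*√101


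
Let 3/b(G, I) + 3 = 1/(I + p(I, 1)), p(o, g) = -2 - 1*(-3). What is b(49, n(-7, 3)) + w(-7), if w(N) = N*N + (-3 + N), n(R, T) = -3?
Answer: 267/7 ≈ 38.143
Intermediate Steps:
p(o, g) = 1 (p(o, g) = -2 + 3 = 1)
b(G, I) = 3/(-3 + 1/(1 + I)) (b(G, I) = 3/(-3 + 1/(I + 1)) = 3/(-3 + 1/(1 + I)))
w(N) = -3 + N + N² (w(N) = N² + (-3 + N) = -3 + N + N²)
b(49, n(-7, 3)) + w(-7) = 3*(-1 - 1*(-3))/(2 + 3*(-3)) + (-3 - 7 + (-7)²) = 3*(-1 + 3)/(2 - 9) + (-3 - 7 + 49) = 3*2/(-7) + 39 = 3*(-⅐)*2 + 39 = -6/7 + 39 = 267/7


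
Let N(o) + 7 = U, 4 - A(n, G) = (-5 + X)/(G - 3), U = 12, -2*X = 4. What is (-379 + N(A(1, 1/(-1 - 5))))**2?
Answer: 139876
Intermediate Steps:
X = -2 (X = -1/2*4 = -2)
A(n, G) = 4 + 7/(-3 + G) (A(n, G) = 4 - (-5 - 2)/(G - 3) = 4 - (-7)/(-3 + G) = 4 + 7/(-3 + G))
N(o) = 5 (N(o) = -7 + 12 = 5)
(-379 + N(A(1, 1/(-1 - 5))))**2 = (-379 + 5)**2 = (-374)**2 = 139876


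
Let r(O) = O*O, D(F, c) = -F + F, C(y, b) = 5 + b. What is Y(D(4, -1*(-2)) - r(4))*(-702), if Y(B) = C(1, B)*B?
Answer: -123552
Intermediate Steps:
D(F, c) = 0
r(O) = O**2
Y(B) = B*(5 + B) (Y(B) = (5 + B)*B = B*(5 + B))
Y(D(4, -1*(-2)) - r(4))*(-702) = ((0 - 1*4**2)*(5 + (0 - 1*4**2)))*(-702) = ((0 - 1*16)*(5 + (0 - 1*16)))*(-702) = ((0 - 16)*(5 + (0 - 16)))*(-702) = -16*(5 - 16)*(-702) = -16*(-11)*(-702) = 176*(-702) = -123552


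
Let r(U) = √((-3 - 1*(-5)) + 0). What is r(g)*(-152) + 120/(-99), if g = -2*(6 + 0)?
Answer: -40/33 - 152*√2 ≈ -216.17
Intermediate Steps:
g = -12 (g = -2*6 = -12)
r(U) = √2 (r(U) = √((-3 + 5) + 0) = √(2 + 0) = √2)
r(g)*(-152) + 120/(-99) = √2*(-152) + 120/(-99) = -152*√2 + 120*(-1/99) = -152*√2 - 40/33 = -40/33 - 152*√2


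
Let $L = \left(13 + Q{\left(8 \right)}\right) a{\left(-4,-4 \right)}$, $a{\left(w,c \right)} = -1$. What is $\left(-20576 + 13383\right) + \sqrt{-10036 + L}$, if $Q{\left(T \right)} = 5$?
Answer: $-7193 + i \sqrt{10054} \approx -7193.0 + 100.27 i$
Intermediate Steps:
$L = -18$ ($L = \left(13 + 5\right) \left(-1\right) = 18 \left(-1\right) = -18$)
$\left(-20576 + 13383\right) + \sqrt{-10036 + L} = \left(-20576 + 13383\right) + \sqrt{-10036 - 18} = -7193 + \sqrt{-10054} = -7193 + i \sqrt{10054}$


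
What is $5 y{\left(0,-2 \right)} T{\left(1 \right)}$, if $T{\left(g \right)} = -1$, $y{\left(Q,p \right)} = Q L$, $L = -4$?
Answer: $0$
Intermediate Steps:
$y{\left(Q,p \right)} = - 4 Q$ ($y{\left(Q,p \right)} = Q \left(-4\right) = - 4 Q$)
$5 y{\left(0,-2 \right)} T{\left(1 \right)} = 5 \left(\left(-4\right) 0\right) \left(-1\right) = 5 \cdot 0 \left(-1\right) = 0 \left(-1\right) = 0$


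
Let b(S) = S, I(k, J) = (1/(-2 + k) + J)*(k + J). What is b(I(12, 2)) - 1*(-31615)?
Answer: 158222/5 ≈ 31644.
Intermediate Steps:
I(k, J) = (J + k)*(J + 1/(-2 + k)) (I(k, J) = (J + 1/(-2 + k))*(J + k) = (J + k)*(J + 1/(-2 + k)))
b(I(12, 2)) - 1*(-31615) = (2 + 12 - 2*2² + 2*12² + 12*2² - 2*2*12)/(-2 + 12) - 1*(-31615) = (2 + 12 - 2*4 + 2*144 + 12*4 - 48)/10 + 31615 = (2 + 12 - 8 + 288 + 48 - 48)/10 + 31615 = (⅒)*294 + 31615 = 147/5 + 31615 = 158222/5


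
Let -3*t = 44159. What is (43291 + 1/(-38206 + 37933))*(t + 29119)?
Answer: 510533057516/819 ≈ 6.2336e+8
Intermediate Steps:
t = -44159/3 (t = -⅓*44159 = -44159/3 ≈ -14720.)
(43291 + 1/(-38206 + 37933))*(t + 29119) = (43291 + 1/(-38206 + 37933))*(-44159/3 + 29119) = (43291 + 1/(-273))*(43198/3) = (43291 - 1/273)*(43198/3) = (11818442/273)*(43198/3) = 510533057516/819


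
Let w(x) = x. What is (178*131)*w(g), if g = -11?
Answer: -256498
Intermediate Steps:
(178*131)*w(g) = (178*131)*(-11) = 23318*(-11) = -256498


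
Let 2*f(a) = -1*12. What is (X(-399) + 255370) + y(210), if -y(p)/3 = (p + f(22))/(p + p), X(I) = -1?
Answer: 8937864/35 ≈ 2.5537e+5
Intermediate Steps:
f(a) = -6 (f(a) = (-1*12)/2 = (½)*(-12) = -6)
y(p) = -3*(-6 + p)/(2*p) (y(p) = -3*(p - 6)/(p + p) = -3*(-6 + p)/(2*p))
(X(-399) + 255370) + y(210) = (-1 + 255370) + (-3/2 + 9/210) = 255369 + (-3/2 + 9*(1/210)) = 255369 + (-3/2 + 3/70) = 255369 - 51/35 = 8937864/35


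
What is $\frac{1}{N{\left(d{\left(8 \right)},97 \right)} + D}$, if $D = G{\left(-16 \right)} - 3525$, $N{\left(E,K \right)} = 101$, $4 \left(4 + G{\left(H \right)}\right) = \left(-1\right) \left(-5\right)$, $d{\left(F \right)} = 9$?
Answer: $- \frac{4}{13707} \approx -0.00029182$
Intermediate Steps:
$G{\left(H \right)} = - \frac{11}{4}$ ($G{\left(H \right)} = -4 + \frac{\left(-1\right) \left(-5\right)}{4} = -4 + \frac{1}{4} \cdot 5 = -4 + \frac{5}{4} = - \frac{11}{4}$)
$D = - \frac{14111}{4}$ ($D = - \frac{11}{4} - 3525 = - \frac{14111}{4} \approx -3527.8$)
$\frac{1}{N{\left(d{\left(8 \right)},97 \right)} + D} = \frac{1}{101 - \frac{14111}{4}} = \frac{1}{- \frac{13707}{4}} = - \frac{4}{13707}$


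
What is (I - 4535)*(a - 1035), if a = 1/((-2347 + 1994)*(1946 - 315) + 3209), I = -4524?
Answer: 5368116007769/572534 ≈ 9.3761e+6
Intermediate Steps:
a = -1/572534 (a = 1/(-353*1631 + 3209) = 1/(-575743 + 3209) = 1/(-572534) = -1/572534 ≈ -1.7466e-6)
(I - 4535)*(a - 1035) = (-4524 - 4535)*(-1/572534 - 1035) = -9059*(-592572691/572534) = 5368116007769/572534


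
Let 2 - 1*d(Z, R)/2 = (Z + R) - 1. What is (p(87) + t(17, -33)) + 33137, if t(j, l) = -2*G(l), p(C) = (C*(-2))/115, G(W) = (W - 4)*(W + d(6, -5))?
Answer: 3563791/115 ≈ 30990.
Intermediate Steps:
d(Z, R) = 6 - 2*R - 2*Z (d(Z, R) = 4 - 2*((Z + R) - 1) = 4 - 2*((R + Z) - 1) = 4 - 2*(-1 + R + Z) = 4 + (2 - 2*R - 2*Z) = 6 - 2*R - 2*Z)
G(W) = (-4 + W)*(4 + W) (G(W) = (W - 4)*(W + (6 - 2*(-5) - 2*6)) = (-4 + W)*(W + (6 + 10 - 12)) = (-4 + W)*(W + 4) = (-4 + W)*(4 + W))
p(C) = -2*C/115 (p(C) = -2*C*(1/115) = -2*C/115)
t(j, l) = 32 - 2*l² (t(j, l) = -2*(-16 + l²) = 32 - 2*l²)
(p(87) + t(17, -33)) + 33137 = (-2/115*87 + (32 - 2*(-33)²)) + 33137 = (-174/115 + (32 - 2*1089)) + 33137 = (-174/115 + (32 - 2178)) + 33137 = (-174/115 - 2146) + 33137 = -246964/115 + 33137 = 3563791/115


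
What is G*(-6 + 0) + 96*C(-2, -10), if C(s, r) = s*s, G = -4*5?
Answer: 504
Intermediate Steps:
G = -20
C(s, r) = s²
G*(-6 + 0) + 96*C(-2, -10) = -20*(-6 + 0) + 96*(-2)² = -20*(-6) + 96*4 = 120 + 384 = 504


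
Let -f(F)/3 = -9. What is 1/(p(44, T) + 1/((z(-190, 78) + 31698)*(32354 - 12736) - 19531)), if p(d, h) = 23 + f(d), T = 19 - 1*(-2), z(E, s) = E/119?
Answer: 4352603571/217630178557 ≈ 0.020000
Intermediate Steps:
z(E, s) = E/119 (z(E, s) = E*(1/119) = E/119)
f(F) = 27 (f(F) = -3*(-9) = 27)
T = 21 (T = 19 + 2 = 21)
p(d, h) = 50 (p(d, h) = 23 + 27 = 50)
1/(p(44, T) + 1/((z(-190, 78) + 31698)*(32354 - 12736) - 19531)) = 1/(50 + 1/(((1/119)*(-190) + 31698)*(32354 - 12736) - 19531)) = 1/(50 + 1/((-190/119 + 31698)*19618 - 19531)) = 1/(50 + 1/((3771872/119)*19618 - 19531)) = 1/(50 + 1/(4352740288/7 - 19531)) = 1/(50 + 1/(4352603571/7)) = 1/(50 + 7/4352603571) = 1/(217630178557/4352603571) = 4352603571/217630178557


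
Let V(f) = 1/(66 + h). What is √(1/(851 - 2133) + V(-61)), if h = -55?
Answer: √17923642/14102 ≈ 0.30022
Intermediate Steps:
V(f) = 1/11 (V(f) = 1/(66 - 55) = 1/11)
√(1/(851 - 2133) + V(-61)) = √(1/(851 - 2133) + 1/11) = √(1/(-1282) + 1/11) = √(-1/1282 + 1/11) = √(1271/14102) = √17923642/14102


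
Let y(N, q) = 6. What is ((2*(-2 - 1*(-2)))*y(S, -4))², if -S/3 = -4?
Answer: 0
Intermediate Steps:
S = 12 (S = -3*(-4) = 12)
((2*(-2 - 1*(-2)))*y(S, -4))² = ((2*(-2 - 1*(-2)))*6)² = ((2*(-2 + 2))*6)² = ((2*0)*6)² = (0*6)² = 0² = 0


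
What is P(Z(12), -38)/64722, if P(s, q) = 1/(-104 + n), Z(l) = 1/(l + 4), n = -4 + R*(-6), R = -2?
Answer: -1/6213312 ≈ -1.6094e-7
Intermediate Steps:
n = 8 (n = -4 - 2*(-6) = -4 + 12 = 8)
Z(l) = 1/(4 + l)
P(s, q) = -1/96 (P(s, q) = 1/(-104 + 8) = 1/(-96) = -1/96)
P(Z(12), -38)/64722 = -1/96/64722 = -1/96*1/64722 = -1/6213312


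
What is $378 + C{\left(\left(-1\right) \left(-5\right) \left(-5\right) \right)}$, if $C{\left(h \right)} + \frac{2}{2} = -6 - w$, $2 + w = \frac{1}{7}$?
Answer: $\frac{2610}{7} \approx 372.86$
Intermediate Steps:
$w = - \frac{13}{7}$ ($w = -2 + \frac{1}{7} = - \frac{13}{7} \approx -1.8571$)
$C{\left(h \right)} = - \frac{36}{7}$ ($C{\left(h \right)} = -1 - \frac{29}{7} = - \frac{36}{7}$)
$378 + C{\left(\left(-1\right) \left(-5\right) \left(-5\right) \right)} = 378 - \frac{36}{7} = \frac{2610}{7}$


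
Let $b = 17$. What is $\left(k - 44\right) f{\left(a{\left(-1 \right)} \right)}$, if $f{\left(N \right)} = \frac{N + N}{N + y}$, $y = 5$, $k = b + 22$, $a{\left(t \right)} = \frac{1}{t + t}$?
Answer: $\frac{10}{9} \approx 1.1111$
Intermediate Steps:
$a{\left(t \right)} = \frac{1}{2 t}$
$k = 39$ ($k = 17 + 22 = 39$)
$f{\left(N \right)} = \frac{2 N}{5 + N}$ ($f{\left(N \right)} = \frac{N + N}{N + 5} = \frac{2 N}{5 + N}$)
$\left(k - 44\right) f{\left(a{\left(-1 \right)} \right)} = \left(39 - 44\right) \frac{2 \frac{1}{2 \left(-1\right)}}{5 + \frac{1}{2 \left(-1\right)}} = - 5 \frac{2 \cdot \frac{1}{2} \left(-1\right)}{5 + \frac{1}{2} \left(-1\right)} = - 5 \cdot 2 \left(- \frac{1}{2}\right) \frac{1}{5 - \frac{1}{2}} = - 5 \cdot 2 \left(- \frac{1}{2}\right) \frac{1}{\frac{9}{2}} = - 5 \cdot 2 \left(- \frac{1}{2}\right) \frac{2}{9} = \left(-5\right) \left(- \frac{2}{9}\right) = \frac{10}{9}$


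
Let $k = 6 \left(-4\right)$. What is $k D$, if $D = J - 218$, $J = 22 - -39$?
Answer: $3768$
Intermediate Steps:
$k = -24$
$J = 61$ ($J = 22 + 39 = 61$)
$D = -157$ ($D = 61 - 218 = -157$)
$k D = \left(-24\right) \left(-157\right) = 3768$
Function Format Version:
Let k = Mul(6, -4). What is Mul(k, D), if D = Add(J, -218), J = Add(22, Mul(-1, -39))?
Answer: 3768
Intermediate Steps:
k = -24
J = 61 (J = Add(22, 39) = 61)
D = -157 (D = Add(61, -218) = -157)
Mul(k, D) = Mul(-24, -157) = 3768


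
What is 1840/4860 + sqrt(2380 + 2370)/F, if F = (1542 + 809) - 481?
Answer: 92/243 + sqrt(190)/374 ≈ 0.41546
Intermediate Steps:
F = 1870 (F = 2351 - 481 = 1870)
1840/4860 + sqrt(2380 + 2370)/F = 1840/4860 + sqrt(2380 + 2370)/1870 = 1840*(1/4860) + sqrt(4750)*(1/1870) = 92/243 + (5*sqrt(190))*(1/1870) = 92/243 + sqrt(190)/374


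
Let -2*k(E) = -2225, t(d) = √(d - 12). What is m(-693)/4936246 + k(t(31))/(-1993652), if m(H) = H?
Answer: -981882073/1405879530056 ≈ -0.00069841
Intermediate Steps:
t(d) = √(-12 + d)
k(E) = 2225/2 (k(E) = -½*(-2225) = 2225/2)
m(-693)/4936246 + k(t(31))/(-1993652) = -693/4936246 + (2225/2)/(-1993652) = -693*1/4936246 + (2225/2)*(-1/1993652) = -99/705178 - 2225/3987304 = -981882073/1405879530056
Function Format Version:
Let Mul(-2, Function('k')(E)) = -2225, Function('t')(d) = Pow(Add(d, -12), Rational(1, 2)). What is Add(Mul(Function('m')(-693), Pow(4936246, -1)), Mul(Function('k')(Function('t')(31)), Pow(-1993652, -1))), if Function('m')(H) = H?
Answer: Rational(-981882073, 1405879530056) ≈ -0.00069841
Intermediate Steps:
Function('t')(d) = Pow(Add(-12, d), Rational(1, 2))
Function('k')(E) = Rational(2225, 2) (Function('k')(E) = Mul(Rational(-1, 2), -2225) = Rational(2225, 2))
Add(Mul(Function('m')(-693), Pow(4936246, -1)), Mul(Function('k')(Function('t')(31)), Pow(-1993652, -1))) = Add(Mul(-693, Pow(4936246, -1)), Mul(Rational(2225, 2), Pow(-1993652, -1))) = Add(Mul(-693, Rational(1, 4936246)), Mul(Rational(2225, 2), Rational(-1, 1993652))) = Add(Rational(-99, 705178), Rational(-2225, 3987304)) = Rational(-981882073, 1405879530056)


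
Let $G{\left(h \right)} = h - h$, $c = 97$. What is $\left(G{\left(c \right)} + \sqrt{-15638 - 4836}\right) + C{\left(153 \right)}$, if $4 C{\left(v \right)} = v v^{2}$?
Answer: $\frac{3581577}{4} + i \sqrt{20474} \approx 8.9539 \cdot 10^{5} + 143.09 i$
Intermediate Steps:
$G{\left(h \right)} = 0$
$C{\left(v \right)} = \frac{v^{3}}{4}$ ($C{\left(v \right)} = \frac{v v^{2}}{4} = \frac{v^{3}}{4}$)
$\left(G{\left(c \right)} + \sqrt{-15638 - 4836}\right) + C{\left(153 \right)} = \left(0 + \sqrt{-15638 - 4836}\right) + \frac{153^{3}}{4} = \left(0 + \sqrt{-20474}\right) + \frac{1}{4} \cdot 3581577 = \left(0 + i \sqrt{20474}\right) + \frac{3581577}{4} = i \sqrt{20474} + \frac{3581577}{4} = \frac{3581577}{4} + i \sqrt{20474}$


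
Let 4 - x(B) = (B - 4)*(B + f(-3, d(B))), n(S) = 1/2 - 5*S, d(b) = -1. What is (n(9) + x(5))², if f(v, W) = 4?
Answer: 9801/4 ≈ 2450.3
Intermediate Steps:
n(S) = ½ - 5*S
x(B) = 4 - (-4 + B)*(4 + B) (x(B) = 4 - (B - 4)*(B + 4) = 4 - (-4 + B)*(4 + B))
(n(9) + x(5))² = ((½ - 5*9) + (20 - 1*5²))² = ((½ - 45) + (20 - 1*25))² = (-89/2 + (20 - 25))² = (-89/2 - 5)² = (-99/2)² = 9801/4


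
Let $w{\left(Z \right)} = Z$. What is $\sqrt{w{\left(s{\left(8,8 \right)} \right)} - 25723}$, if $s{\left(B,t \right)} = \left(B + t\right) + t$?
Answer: $i \sqrt{25699} \approx 160.31 i$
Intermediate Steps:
$s{\left(B,t \right)} = B + 2 t$
$\sqrt{w{\left(s{\left(8,8 \right)} \right)} - 25723} = \sqrt{\left(8 + 2 \cdot 8\right) - 25723} = \sqrt{\left(8 + 16\right) - 25723} = \sqrt{24 - 25723} = \sqrt{-25699} = i \sqrt{25699}$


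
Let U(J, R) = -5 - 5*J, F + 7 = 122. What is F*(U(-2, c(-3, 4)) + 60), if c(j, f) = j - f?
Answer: 7475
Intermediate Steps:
F = 115 (F = -7 + 122 = 115)
F*(U(-2, c(-3, 4)) + 60) = 115*((-5 - 5*(-2)) + 60) = 115*((-5 + 10) + 60) = 115*(5 + 60) = 115*65 = 7475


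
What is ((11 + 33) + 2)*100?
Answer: 4600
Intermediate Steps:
((11 + 33) + 2)*100 = (44 + 2)*100 = 46*100 = 4600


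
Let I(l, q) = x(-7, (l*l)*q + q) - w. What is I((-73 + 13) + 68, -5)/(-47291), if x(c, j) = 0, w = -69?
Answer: -69/47291 ≈ -0.0014591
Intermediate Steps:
I(l, q) = 69 (I(l, q) = 0 - 1*(-69) = 0 + 69 = 69)
I((-73 + 13) + 68, -5)/(-47291) = 69/(-47291) = 69*(-1/47291) = -69/47291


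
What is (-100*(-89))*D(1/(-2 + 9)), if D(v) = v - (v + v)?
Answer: -8900/7 ≈ -1271.4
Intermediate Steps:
D(v) = -v (D(v) = v - 2*v = -v)
(-100*(-89))*D(1/(-2 + 9)) = (-100*(-89))*(-1/(-2 + 9)) = 8900*(-1/7) = 8900*(-1*⅐) = 8900*(-⅐) = -8900/7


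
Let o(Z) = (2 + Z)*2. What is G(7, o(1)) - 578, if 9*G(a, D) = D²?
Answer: -574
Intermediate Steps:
o(Z) = 4 + 2*Z
G(a, D) = D²/9
G(7, o(1)) - 578 = (4 + 2*1)²/9 - 578 = (4 + 2)²/9 - 578 = (⅑)*6² - 578 = (⅑)*36 - 578 = 4 - 578 = -574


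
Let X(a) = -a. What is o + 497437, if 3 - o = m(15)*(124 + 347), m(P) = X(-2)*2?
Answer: 495556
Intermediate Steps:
m(P) = 4 (m(P) = -1*(-2)*2 = 2*2 = 4)
o = -1881 (o = 3 - 4*(124 + 347) = 3 - 4*471 = 3 - 1*1884 = 3 - 1884 = -1881)
o + 497437 = -1881 + 497437 = 495556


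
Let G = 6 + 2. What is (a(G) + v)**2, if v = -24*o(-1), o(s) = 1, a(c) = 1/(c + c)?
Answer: 146689/256 ≈ 573.00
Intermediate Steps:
G = 8
a(c) = 1/(2*c)
v = -24 (v = -24*1 = -24)
(a(G) + v)**2 = ((1/2)/8 - 24)**2 = ((1/2)*(1/8) - 24)**2 = (1/16 - 24)**2 = (-383/16)**2 = 146689/256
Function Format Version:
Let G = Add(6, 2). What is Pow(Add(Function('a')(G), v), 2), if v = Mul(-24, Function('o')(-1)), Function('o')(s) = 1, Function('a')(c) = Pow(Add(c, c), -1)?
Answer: Rational(146689, 256) ≈ 573.00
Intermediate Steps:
G = 8
Function('a')(c) = Mul(Rational(1, 2), Pow(c, -1)) (Function('a')(c) = Pow(Mul(2, c), -1) = Mul(Rational(1, 2), Pow(c, -1)))
v = -24 (v = Mul(-24, 1) = -24)
Pow(Add(Function('a')(G), v), 2) = Pow(Add(Mul(Rational(1, 2), Pow(8, -1)), -24), 2) = Pow(Add(Mul(Rational(1, 2), Rational(1, 8)), -24), 2) = Pow(Add(Rational(1, 16), -24), 2) = Pow(Rational(-383, 16), 2) = Rational(146689, 256)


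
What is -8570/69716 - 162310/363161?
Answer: -7213946865/12659066138 ≈ -0.56986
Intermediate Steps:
-8570/69716 - 162310/363161 = -8570*1/69716 - 162310*1/363161 = -4285/34858 - 162310/363161 = -7213946865/12659066138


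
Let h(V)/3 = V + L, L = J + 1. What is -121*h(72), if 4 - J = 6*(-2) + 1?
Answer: -31944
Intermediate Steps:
J = 15 (J = 4 - (6*(-2) + 1) = 4 - (-12 + 1) = 4 - 1*(-11) = 4 + 11 = 15)
L = 16 (L = 15 + 1 = 16)
h(V) = 48 + 3*V (h(V) = 3*(V + 16) = 3*(16 + V) = 48 + 3*V)
-121*h(72) = -121*(48 + 3*72) = -121*(48 + 216) = -121*264 = -31944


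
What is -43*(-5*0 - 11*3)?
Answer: 1419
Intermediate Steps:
-43*(-5*0 - 11*3) = -43*(0 - 33) = -43*(-33) = 1419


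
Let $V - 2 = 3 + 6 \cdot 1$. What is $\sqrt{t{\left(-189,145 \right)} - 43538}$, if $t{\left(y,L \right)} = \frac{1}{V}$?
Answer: $\frac{3 i \sqrt{585343}}{11} \approx 208.66 i$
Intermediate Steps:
$V = 11$ ($V = 2 + \left(3 + 6 \cdot 1\right) = 2 + \left(3 + 6\right) = 2 + 9 = 11$)
$t{\left(y,L \right)} = \frac{1}{11}$
$\sqrt{t{\left(-189,145 \right)} - 43538} = \sqrt{\frac{1}{11} - 43538} = \sqrt{- \frac{478917}{11}} = \frac{3 i \sqrt{585343}}{11}$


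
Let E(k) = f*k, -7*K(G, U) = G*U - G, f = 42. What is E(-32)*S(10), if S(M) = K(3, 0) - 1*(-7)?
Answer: -9984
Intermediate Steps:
K(G, U) = G/7 - G*U/7 (K(G, U) = -(G*U - G)/7 = -(-G + G*U)/7 = G/7 - G*U/7)
E(k) = 42*k
S(M) = 52/7 (S(M) = (⅐)*3*(1 - 1*0) - 1*(-7) = (⅐)*3*(1 + 0) + 7 = (⅐)*3*1 + 7 = 3/7 + 7 = 52/7)
E(-32)*S(10) = (42*(-32))*(52/7) = -1344*52/7 = -9984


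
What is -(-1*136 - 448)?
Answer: 584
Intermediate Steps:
-(-1*136 - 448) = -(-136 - 448) = -1*(-584) = 584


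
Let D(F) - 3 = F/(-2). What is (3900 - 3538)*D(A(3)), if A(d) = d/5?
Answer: 4887/5 ≈ 977.40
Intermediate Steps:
A(d) = d/5 (A(d) = d*(⅕) = d/5)
D(F) = 3 - F/2 (D(F) = 3 + F/(-2) = 3 + F*(-½) = 3 - F/2)
(3900 - 3538)*D(A(3)) = (3900 - 3538)*(3 - 3/10) = 362*(3 - ½*⅗) = 362*(3 - 3/10) = 362*(27/10) = 4887/5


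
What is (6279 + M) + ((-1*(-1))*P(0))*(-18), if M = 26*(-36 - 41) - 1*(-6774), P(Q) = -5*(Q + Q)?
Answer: 11051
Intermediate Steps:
P(Q) = -10*Q
M = 4772 (M = 26*(-77) + 6774 = -2002 + 6774 = 4772)
(6279 + M) + ((-1*(-1))*P(0))*(-18) = (6279 + 4772) + ((-1*(-1))*(-10*0))*(-18) = 11051 + (1*0)*(-18) = 11051 + 0*(-18) = 11051 + 0 = 11051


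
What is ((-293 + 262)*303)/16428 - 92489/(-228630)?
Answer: -104685383/625988940 ≈ -0.16723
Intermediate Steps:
((-293 + 262)*303)/16428 - 92489/(-228630) = -31*303*(1/16428) - 92489*(-1/228630) = -9393*1/16428 + 92489/228630 = -3131/5476 + 92489/228630 = -104685383/625988940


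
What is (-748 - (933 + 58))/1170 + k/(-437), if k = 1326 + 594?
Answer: -3006343/511290 ≈ -5.8799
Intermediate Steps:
k = 1920
(-748 - (933 + 58))/1170 + k/(-437) = (-748 - (933 + 58))/1170 + 1920/(-437) = (-748 - 1*991)*(1/1170) + 1920*(-1/437) = (-748 - 991)*(1/1170) - 1920/437 = -1739*1/1170 - 1920/437 = -1739/1170 - 1920/437 = -3006343/511290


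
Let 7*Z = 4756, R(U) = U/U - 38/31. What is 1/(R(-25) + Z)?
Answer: 217/147387 ≈ 0.0014723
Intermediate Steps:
R(U) = -7/31 (R(U) = 1 - 38*1/31 = 1 - 38/31 = -7/31)
Z = 4756/7 (Z = (⅐)*4756 = 4756/7 ≈ 679.43)
1/(R(-25) + Z) = 1/(-7/31 + 4756/7) = 1/(147387/217) = 217/147387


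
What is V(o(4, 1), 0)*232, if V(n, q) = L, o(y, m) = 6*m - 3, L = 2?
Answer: 464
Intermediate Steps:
o(y, m) = -3 + 6*m
V(n, q) = 2
V(o(4, 1), 0)*232 = 2*232 = 464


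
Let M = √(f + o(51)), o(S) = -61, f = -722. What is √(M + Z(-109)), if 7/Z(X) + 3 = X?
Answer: √(-1 + 48*I*√87)/4 ≈ 3.7363 + 3.7446*I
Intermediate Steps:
Z(X) = 7/(-3 + X)
M = 3*I*√87 (M = √(-722 - 61) = √(-783) = 3*I*√87 ≈ 27.982*I)
√(M + Z(-109)) = √(3*I*√87 + 7/(-3 - 109)) = √(3*I*√87 + 7/(-112)) = √(3*I*√87 + 7*(-1/112)) = √(3*I*√87 - 1/16) = √(-1/16 + 3*I*√87)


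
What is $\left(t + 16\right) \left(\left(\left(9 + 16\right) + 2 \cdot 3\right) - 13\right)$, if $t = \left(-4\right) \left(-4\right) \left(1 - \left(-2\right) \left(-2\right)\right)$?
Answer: $-576$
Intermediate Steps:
$t = -48$ ($t = 16 \left(1 - 4\right) = 16 \left(-3\right) = -48$)
$\left(t + 16\right) \left(\left(\left(9 + 16\right) + 2 \cdot 3\right) - 13\right) = \left(-48 + 16\right) \left(\left(\left(9 + 16\right) + 2 \cdot 3\right) - 13\right) = - 32 \left(\left(25 + 6\right) - 13\right) = - 32 \left(31 - 13\right) = \left(-32\right) 18 = -576$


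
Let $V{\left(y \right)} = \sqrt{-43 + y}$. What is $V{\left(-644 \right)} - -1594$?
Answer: $1594 + i \sqrt{687} \approx 1594.0 + 26.211 i$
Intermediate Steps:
$V{\left(-644 \right)} - -1594 = \sqrt{-43 - 644} - -1594 = \sqrt{-687} + 1594 = i \sqrt{687} + 1594 = 1594 + i \sqrt{687}$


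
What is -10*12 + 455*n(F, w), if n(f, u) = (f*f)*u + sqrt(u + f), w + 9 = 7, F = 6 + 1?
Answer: -44710 + 455*sqrt(5) ≈ -43693.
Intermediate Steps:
F = 7
w = -2 (w = -9 + 7 = -2)
n(f, u) = sqrt(f + u) + u*f**2 (n(f, u) = f**2*u + sqrt(f + u) = u*f**2 + sqrt(f + u) = sqrt(f + u) + u*f**2)
-10*12 + 455*n(F, w) = -10*12 + 455*(sqrt(7 - 2) - 2*7**2) = -120 + 455*(sqrt(5) - 2*49) = -120 + 455*(sqrt(5) - 98) = -120 + 455*(-98 + sqrt(5)) = -120 + (-44590 + 455*sqrt(5)) = -44710 + 455*sqrt(5)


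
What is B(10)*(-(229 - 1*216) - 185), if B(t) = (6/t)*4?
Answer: -2376/5 ≈ -475.20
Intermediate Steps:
B(t) = 24/t
B(10)*(-(229 - 1*216) - 185) = (24/10)*(-(229 - 1*216) - 185) = (24*(⅒))*(-(229 - 216) - 185) = 12*(-1*13 - 185)/5 = 12*(-13 - 185)/5 = (12/5)*(-198) = -2376/5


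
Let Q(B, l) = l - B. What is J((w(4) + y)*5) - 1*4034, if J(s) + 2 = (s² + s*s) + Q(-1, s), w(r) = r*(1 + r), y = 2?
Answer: 20275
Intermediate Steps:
J(s) = -1 + s + 2*s² (J(s) = -2 + ((s² + s*s) + (s - 1*(-1))) = -2 + ((s² + s²) + (s + 1)) = -2 + (2*s² + (1 + s)) = -2 + (1 + s + 2*s²) = -1 + s + 2*s²)
J((w(4) + y)*5) - 1*4034 = (-1 + (4*(1 + 4) + 2)*5 + 2*((4*(1 + 4) + 2)*5)²) - 1*4034 = (-1 + (4*5 + 2)*5 + 2*((4*5 + 2)*5)²) - 4034 = (-1 + (20 + 2)*5 + 2*((20 + 2)*5)²) - 4034 = (-1 + 22*5 + 2*(22*5)²) - 4034 = (-1 + 110 + 2*110²) - 4034 = (-1 + 110 + 2*12100) - 4034 = (-1 + 110 + 24200) - 4034 = 24309 - 4034 = 20275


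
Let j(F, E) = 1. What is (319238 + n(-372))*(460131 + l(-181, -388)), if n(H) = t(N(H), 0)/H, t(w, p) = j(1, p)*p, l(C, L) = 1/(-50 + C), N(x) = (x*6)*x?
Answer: 33931890021880/231 ≈ 1.4689e+11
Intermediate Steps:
N(x) = 6*x**2 (N(x) = (6*x)*x = 6*x**2)
t(w, p) = p (t(w, p) = 1*p = p)
n(H) = 0 (n(H) = 0/H = 0)
(319238 + n(-372))*(460131 + l(-181, -388)) = (319238 + 0)*(460131 + 1/(-50 - 181)) = 319238*(460131 + 1/(-231)) = 319238*(460131 - 1/231) = 319238*(106290260/231) = 33931890021880/231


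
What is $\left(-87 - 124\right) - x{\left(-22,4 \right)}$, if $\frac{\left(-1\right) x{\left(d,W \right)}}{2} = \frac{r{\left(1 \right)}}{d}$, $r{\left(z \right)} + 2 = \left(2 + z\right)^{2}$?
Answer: $- \frac{2328}{11} \approx -211.64$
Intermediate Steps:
$r{\left(z \right)} = -2 + \left(2 + z\right)^{2}$
$x{\left(d,W \right)} = - \frac{14}{d}$ ($x{\left(d,W \right)} = - 2 \frac{-2 + \left(2 + 1\right)^{2}}{d} = - 2 \frac{-2 + 3^{2}}{d} = - 2 \frac{-2 + 9}{d} = - 2 \frac{7}{d} = - \frac{14}{d}$)
$\left(-87 - 124\right) - x{\left(-22,4 \right)} = \left(-87 - 124\right) - - \frac{14}{-22} = -211 - \left(-14\right) \left(- \frac{1}{22}\right) = -211 - \frac{7}{11} = - \frac{2328}{11}$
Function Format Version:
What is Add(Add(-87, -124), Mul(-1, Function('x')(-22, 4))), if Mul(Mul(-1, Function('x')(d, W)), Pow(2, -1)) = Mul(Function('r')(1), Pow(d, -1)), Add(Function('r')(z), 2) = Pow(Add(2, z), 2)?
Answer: Rational(-2328, 11) ≈ -211.64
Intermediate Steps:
Function('r')(z) = Add(-2, Pow(Add(2, z), 2))
Function('x')(d, W) = Mul(-14, Pow(d, -1)) (Function('x')(d, W) = Mul(-2, Mul(Add(-2, Pow(Add(2, 1), 2)), Pow(d, -1))) = Mul(-2, Mul(Add(-2, Pow(3, 2)), Pow(d, -1))) = Mul(-2, Mul(Add(-2, 9), Pow(d, -1))) = Mul(-2, Mul(7, Pow(d, -1))) = Mul(-14, Pow(d, -1)))
Add(Add(-87, -124), Mul(-1, Function('x')(-22, 4))) = Add(Add(-87, -124), Mul(-1, Mul(-14, Pow(-22, -1)))) = Add(-211, Mul(-1, Mul(-14, Rational(-1, 22)))) = Add(-211, Mul(-1, Rational(7, 11))) = Add(-211, Rational(-7, 11)) = Rational(-2328, 11)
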